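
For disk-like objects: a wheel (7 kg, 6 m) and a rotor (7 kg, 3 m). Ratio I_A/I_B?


Given: M1=7 kg, R1=6 m, M2=7 kg, R2=3 m
For a disk: I = (1/2)*M*R^2, so I_A/I_B = (M1*R1^2)/(M2*R2^2)
M1*R1^2 = 7*36 = 252
M2*R2^2 = 7*9 = 63
I_A/I_B = 252/63 = 4

4


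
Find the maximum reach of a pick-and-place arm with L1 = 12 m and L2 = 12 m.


Given: L1 = 12 m, L2 = 12 m
For a 2-link planar arm, max reach = L1 + L2 (fully extended)
Max reach = 12 + 12
Max reach = 24 m

24 m


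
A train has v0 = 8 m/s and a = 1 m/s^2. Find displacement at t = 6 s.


Given: v0 = 8 m/s, a = 1 m/s^2, t = 6 s
Using s = v0*t + (1/2)*a*t^2
s = 8*6 + (1/2)*1*6^2
s = 48 + (1/2)*36
s = 48 + 18
s = 66

66 m


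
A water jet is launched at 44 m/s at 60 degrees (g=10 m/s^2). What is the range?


Given: v0 = 44 m/s, theta = 60 deg, g = 10 m/s^2
sin(2*60) = sin(120) = sqrt(3)/2
Using R = v0^2 * sin(2*theta) / g
R = 44^2 * (sqrt(3)/2) / 10
R = 1936 * sqrt(3) / 20
R = 484/5*sqrt(3) m

484/5*sqrt(3) m


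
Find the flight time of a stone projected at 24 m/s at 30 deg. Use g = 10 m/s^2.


Given: v0 = 24 m/s, theta = 30 deg, g = 10 m/s^2
sin(30) = 1/2
Using T = 2*v0*sin(theta) / g
T = 2*24*1/2 / 10
T = 24 / 10
T = 12/5 s

12/5 s


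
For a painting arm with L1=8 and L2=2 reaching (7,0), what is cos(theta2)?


Given: L1 = 8, L2 = 2, target (x, y) = (7, 0)
Using cos(theta2) = (x^2 + y^2 - L1^2 - L2^2) / (2*L1*L2)
x^2 + y^2 = 7^2 + 0 = 49
L1^2 + L2^2 = 64 + 4 = 68
Numerator = 49 - 68 = -19
Denominator = 2*8*2 = 32
cos(theta2) = -19/32 = -19/32

-19/32


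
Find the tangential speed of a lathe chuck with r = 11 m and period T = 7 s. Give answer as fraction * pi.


Given: radius r = 11 m, period T = 7 s
Using v = 2*pi*r / T
v = 2*pi*11 / 7
v = 22*pi / 7
v = 22/7*pi m/s

22/7*pi m/s


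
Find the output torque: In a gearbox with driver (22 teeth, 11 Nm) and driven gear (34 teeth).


Given: N1 = 22, N2 = 34, T1 = 11 Nm
Using T2/T1 = N2/N1
T2 = T1 * N2 / N1
T2 = 11 * 34 / 22
T2 = 374 / 22
T2 = 17 Nm

17 Nm


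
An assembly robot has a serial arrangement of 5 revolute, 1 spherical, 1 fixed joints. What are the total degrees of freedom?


Given: serial robot with 5 revolute, 1 spherical, 1 fixed joints
DOF contribution per joint type: revolute=1, prismatic=1, spherical=3, fixed=0
DOF = 5*1 + 1*3 + 1*0
DOF = 8

8


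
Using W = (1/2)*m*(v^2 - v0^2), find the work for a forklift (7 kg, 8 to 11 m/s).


Given: m = 7 kg, v0 = 8 m/s, v = 11 m/s
Using W = (1/2)*m*(v^2 - v0^2)
v^2 = 11^2 = 121
v0^2 = 8^2 = 64
v^2 - v0^2 = 121 - 64 = 57
W = (1/2)*7*57 = 399/2 J

399/2 J


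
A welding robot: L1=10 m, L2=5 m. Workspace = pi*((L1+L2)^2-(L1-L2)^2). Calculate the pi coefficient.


Given: L1 = 10, L2 = 5
(L1+L2)^2 = (15)^2 = 225
(L1-L2)^2 = (5)^2 = 25
Difference = 225 - 25 = 200
This equals 4*L1*L2 = 4*10*5 = 200
Workspace area = 200*pi

200


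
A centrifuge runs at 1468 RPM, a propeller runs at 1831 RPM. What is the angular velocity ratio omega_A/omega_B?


Given: RPM_A = 1468, RPM_B = 1831
omega = 2*pi*RPM/60, so omega_A/omega_B = RPM_A / RPM_B
omega_A/omega_B = 1468 / 1831
omega_A/omega_B = 1468/1831

1468/1831


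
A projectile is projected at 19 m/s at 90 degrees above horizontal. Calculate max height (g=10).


Given: v0 = 19 m/s, theta = 90 deg, g = 10 m/s^2
sin^2(90) = 1
Using H = v0^2 * sin^2(theta) / (2*g)
H = 19^2 * 1 / (2*10)
H = 361 * 1 / 20
H = 361 / 20
H = 361/20 m

361/20 m


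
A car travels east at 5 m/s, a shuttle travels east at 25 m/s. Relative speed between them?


Given: v_A = 5 m/s east, v_B = 25 m/s east
Both move in the same direction; relative speed = |v_A - v_B|
|5 - 25| = |-20|
= 20 m/s

20 m/s


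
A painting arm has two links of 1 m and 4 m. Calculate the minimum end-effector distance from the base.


Given: L1 = 1 m, L2 = 4 m
For a 2-link planar arm, min reach = |L1 - L2| (second link folded back)
Min reach = |1 - 4|
Min reach = 3 m

3 m


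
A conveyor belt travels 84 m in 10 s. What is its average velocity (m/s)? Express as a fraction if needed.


Given: distance d = 84 m, time t = 10 s
Using v = d / t
v = 84 / 10
v = 42/5 m/s

42/5 m/s


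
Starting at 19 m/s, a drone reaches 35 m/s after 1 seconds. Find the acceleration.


Given: initial velocity v0 = 19 m/s, final velocity v = 35 m/s, time t = 1 s
Using a = (v - v0) / t
a = (35 - 19) / 1
a = 16 / 1
a = 16 m/s^2

16 m/s^2


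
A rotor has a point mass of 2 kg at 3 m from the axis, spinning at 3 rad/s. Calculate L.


Given: m = 2 kg, r = 3 m, omega = 3 rad/s
For a point mass: I = m*r^2
I = 2*3^2 = 2*9 = 18
L = I*omega = 18*3
L = 54 kg*m^2/s

54 kg*m^2/s


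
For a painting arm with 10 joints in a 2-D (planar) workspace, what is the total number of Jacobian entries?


Given: task space dimension = 2, joints = 10
Jacobian is a 2 x 10 matrix
Total entries = rows * columns
Total = 2 * 10
Total = 20

20


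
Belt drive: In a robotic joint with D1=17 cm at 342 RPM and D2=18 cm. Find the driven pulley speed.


Given: D1 = 17 cm, w1 = 342 RPM, D2 = 18 cm
Using D1*w1 = D2*w2
w2 = D1*w1 / D2
w2 = 17*342 / 18
w2 = 5814 / 18
w2 = 323 RPM

323 RPM


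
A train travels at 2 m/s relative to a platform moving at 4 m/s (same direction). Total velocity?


Given: object velocity = 2 m/s, platform velocity = 4 m/s (same direction)
Using classical velocity addition: v_total = v_object + v_platform
v_total = 2 + 4
v_total = 6 m/s

6 m/s


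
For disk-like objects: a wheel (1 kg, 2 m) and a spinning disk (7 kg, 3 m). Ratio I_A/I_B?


Given: M1=1 kg, R1=2 m, M2=7 kg, R2=3 m
For a disk: I = (1/2)*M*R^2, so I_A/I_B = (M1*R1^2)/(M2*R2^2)
M1*R1^2 = 1*4 = 4
M2*R2^2 = 7*9 = 63
I_A/I_B = 4/63 = 4/63

4/63


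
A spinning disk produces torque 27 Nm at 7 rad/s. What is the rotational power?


Given: tau = 27 Nm, omega = 7 rad/s
Using P = tau * omega
P = 27 * 7
P = 189 W

189 W


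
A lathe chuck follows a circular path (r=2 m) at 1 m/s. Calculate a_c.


Given: v = 1 m/s, r = 2 m
Using a_c = v^2 / r
a_c = 1^2 / 2
a_c = 1 / 2
a_c = 1/2 m/s^2

1/2 m/s^2


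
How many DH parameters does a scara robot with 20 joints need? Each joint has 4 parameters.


Given: 20 joints, 4 DH parameters per joint (d, theta, a, alpha)
Total DH parameters = number_of_joints * 4
Total = 20 * 4
Total = 80

80


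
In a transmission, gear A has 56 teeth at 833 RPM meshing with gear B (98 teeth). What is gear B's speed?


Given: N1 = 56 teeth, w1 = 833 RPM, N2 = 98 teeth
Using N1*w1 = N2*w2
w2 = N1*w1 / N2
w2 = 56*833 / 98
w2 = 46648 / 98
w2 = 476 RPM

476 RPM


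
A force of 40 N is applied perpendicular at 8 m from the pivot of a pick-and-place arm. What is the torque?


Given: F = 40 N, r = 8 m, angle = 90 deg (perpendicular)
Using tau = F * r * sin(90)
sin(90) = 1
tau = 40 * 8 * 1
tau = 320 Nm

320 Nm


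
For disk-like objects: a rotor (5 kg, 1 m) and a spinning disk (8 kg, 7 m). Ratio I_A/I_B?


Given: M1=5 kg, R1=1 m, M2=8 kg, R2=7 m
For a disk: I = (1/2)*M*R^2, so I_A/I_B = (M1*R1^2)/(M2*R2^2)
M1*R1^2 = 5*1 = 5
M2*R2^2 = 8*49 = 392
I_A/I_B = 5/392 = 5/392

5/392


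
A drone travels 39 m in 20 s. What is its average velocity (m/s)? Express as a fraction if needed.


Given: distance d = 39 m, time t = 20 s
Using v = d / t
v = 39 / 20
v = 39/20 m/s

39/20 m/s


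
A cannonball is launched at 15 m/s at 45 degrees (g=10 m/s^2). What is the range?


Given: v0 = 15 m/s, theta = 45 deg, g = 10 m/s^2
sin(2*45) = sin(90) = 1
Using R = v0^2 * sin(2*theta) / g
R = 15^2 * 1 / 10
R = 225 / 10
R = 45/2 m

45/2 m


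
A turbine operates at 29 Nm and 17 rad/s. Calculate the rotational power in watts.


Given: tau = 29 Nm, omega = 17 rad/s
Using P = tau * omega
P = 29 * 17
P = 493 W

493 W


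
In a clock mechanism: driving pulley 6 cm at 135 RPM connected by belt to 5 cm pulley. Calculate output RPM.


Given: D1 = 6 cm, w1 = 135 RPM, D2 = 5 cm
Using D1*w1 = D2*w2
w2 = D1*w1 / D2
w2 = 6*135 / 5
w2 = 810 / 5
w2 = 162 RPM

162 RPM


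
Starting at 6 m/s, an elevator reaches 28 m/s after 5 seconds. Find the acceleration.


Given: initial velocity v0 = 6 m/s, final velocity v = 28 m/s, time t = 5 s
Using a = (v - v0) / t
a = (28 - 6) / 5
a = 22 / 5
a = 22/5 m/s^2

22/5 m/s^2


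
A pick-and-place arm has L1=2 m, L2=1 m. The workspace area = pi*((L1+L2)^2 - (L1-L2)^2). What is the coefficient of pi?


Given: L1 = 2, L2 = 1
(L1+L2)^2 = (3)^2 = 9
(L1-L2)^2 = (1)^2 = 1
Difference = 9 - 1 = 8
This equals 4*L1*L2 = 4*2*1 = 8
Workspace area = 8*pi

8


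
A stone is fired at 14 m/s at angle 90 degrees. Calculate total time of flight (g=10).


Given: v0 = 14 m/s, theta = 90 deg, g = 10 m/s^2
sin(90) = 1
Using T = 2*v0*sin(theta) / g
T = 2*14*1 / 10
T = 28 / 10
T = 14/5 s

14/5 s


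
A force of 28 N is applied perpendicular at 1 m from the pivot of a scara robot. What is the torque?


Given: F = 28 N, r = 1 m, angle = 90 deg (perpendicular)
Using tau = F * r * sin(90)
sin(90) = 1
tau = 28 * 1 * 1
tau = 28 Nm

28 Nm


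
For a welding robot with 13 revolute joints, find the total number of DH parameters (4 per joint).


Given: 13 joints, 4 DH parameters per joint (d, theta, a, alpha)
Total DH parameters = number_of_joints * 4
Total = 13 * 4
Total = 52

52


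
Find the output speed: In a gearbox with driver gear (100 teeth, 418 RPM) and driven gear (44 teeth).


Given: N1 = 100 teeth, w1 = 418 RPM, N2 = 44 teeth
Using N1*w1 = N2*w2
w2 = N1*w1 / N2
w2 = 100*418 / 44
w2 = 41800 / 44
w2 = 950 RPM

950 RPM


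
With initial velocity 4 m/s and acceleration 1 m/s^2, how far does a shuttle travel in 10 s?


Given: v0 = 4 m/s, a = 1 m/s^2, t = 10 s
Using s = v0*t + (1/2)*a*t^2
s = 4*10 + (1/2)*1*10^2
s = 40 + (1/2)*100
s = 40 + 50
s = 90

90 m


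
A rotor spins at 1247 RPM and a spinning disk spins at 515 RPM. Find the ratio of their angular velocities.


Given: RPM_A = 1247, RPM_B = 515
omega = 2*pi*RPM/60, so omega_A/omega_B = RPM_A / RPM_B
omega_A/omega_B = 1247 / 515
omega_A/omega_B = 1247/515

1247/515


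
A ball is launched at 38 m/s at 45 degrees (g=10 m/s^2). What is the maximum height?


Given: v0 = 38 m/s, theta = 45 deg, g = 10 m/s^2
sin^2(45) = 1/2
Using H = v0^2 * sin^2(theta) / (2*g)
H = 38^2 * 1/2 / (2*10)
H = 1444 * 1/2 / 20
H = 722 / 20
H = 361/10 m

361/10 m


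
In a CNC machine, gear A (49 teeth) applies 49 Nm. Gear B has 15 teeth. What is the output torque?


Given: N1 = 49, N2 = 15, T1 = 49 Nm
Using T2/T1 = N2/N1
T2 = T1 * N2 / N1
T2 = 49 * 15 / 49
T2 = 735 / 49
T2 = 15 Nm

15 Nm


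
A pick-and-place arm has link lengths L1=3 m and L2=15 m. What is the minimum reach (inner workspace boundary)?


Given: L1 = 3 m, L2 = 15 m
For a 2-link planar arm, min reach = |L1 - L2| (second link folded back)
Min reach = |3 - 15|
Min reach = 12 m

12 m


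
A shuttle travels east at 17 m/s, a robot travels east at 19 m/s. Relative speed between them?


Given: v_A = 17 m/s east, v_B = 19 m/s east
Both move in the same direction; relative speed = |v_A - v_B|
|17 - 19| = |-2|
= 2 m/s

2 m/s


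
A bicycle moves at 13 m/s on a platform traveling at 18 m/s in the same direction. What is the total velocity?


Given: object velocity = 13 m/s, platform velocity = 18 m/s (same direction)
Using classical velocity addition: v_total = v_object + v_platform
v_total = 13 + 18
v_total = 31 m/s

31 m/s


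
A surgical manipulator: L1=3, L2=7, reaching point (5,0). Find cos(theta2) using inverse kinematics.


Given: L1 = 3, L2 = 7, target (x, y) = (5, 0)
Using cos(theta2) = (x^2 + y^2 - L1^2 - L2^2) / (2*L1*L2)
x^2 + y^2 = 5^2 + 0 = 25
L1^2 + L2^2 = 9 + 49 = 58
Numerator = 25 - 58 = -33
Denominator = 2*3*7 = 42
cos(theta2) = -33/42 = -11/14

-11/14


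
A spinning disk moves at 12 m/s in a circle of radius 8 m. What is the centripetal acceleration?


Given: v = 12 m/s, r = 8 m
Using a_c = v^2 / r
a_c = 12^2 / 8
a_c = 144 / 8
a_c = 18 m/s^2

18 m/s^2


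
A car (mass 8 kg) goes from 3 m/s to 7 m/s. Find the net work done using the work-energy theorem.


Given: m = 8 kg, v0 = 3 m/s, v = 7 m/s
Using W = (1/2)*m*(v^2 - v0^2)
v^2 = 7^2 = 49
v0^2 = 3^2 = 9
v^2 - v0^2 = 49 - 9 = 40
W = (1/2)*8*40 = 160 J

160 J


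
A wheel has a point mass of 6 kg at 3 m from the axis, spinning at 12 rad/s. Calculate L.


Given: m = 6 kg, r = 3 m, omega = 12 rad/s
For a point mass: I = m*r^2
I = 6*3^2 = 6*9 = 54
L = I*omega = 54*12
L = 648 kg*m^2/s

648 kg*m^2/s


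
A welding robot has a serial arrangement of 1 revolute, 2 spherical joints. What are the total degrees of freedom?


Given: serial robot with 1 revolute, 2 spherical joints
DOF contribution per joint type: revolute=1, prismatic=1, spherical=3, fixed=0
DOF = 1*1 + 2*3
DOF = 7

7


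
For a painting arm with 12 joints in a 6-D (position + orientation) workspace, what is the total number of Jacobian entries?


Given: task space dimension = 6, joints = 12
Jacobian is a 6 x 12 matrix
Total entries = rows * columns
Total = 6 * 12
Total = 72

72


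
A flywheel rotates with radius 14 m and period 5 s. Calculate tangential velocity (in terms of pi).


Given: radius r = 14 m, period T = 5 s
Using v = 2*pi*r / T
v = 2*pi*14 / 5
v = 28*pi / 5
v = 28/5*pi m/s

28/5*pi m/s


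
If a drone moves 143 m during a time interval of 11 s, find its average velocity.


Given: distance d = 143 m, time t = 11 s
Using v = d / t
v = 143 / 11
v = 13 m/s

13 m/s


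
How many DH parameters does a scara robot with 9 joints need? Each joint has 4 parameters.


Given: 9 joints, 4 DH parameters per joint (d, theta, a, alpha)
Total DH parameters = number_of_joints * 4
Total = 9 * 4
Total = 36

36


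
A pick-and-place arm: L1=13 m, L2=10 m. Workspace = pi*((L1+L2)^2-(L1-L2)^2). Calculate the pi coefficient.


Given: L1 = 13, L2 = 10
(L1+L2)^2 = (23)^2 = 529
(L1-L2)^2 = (3)^2 = 9
Difference = 529 - 9 = 520
This equals 4*L1*L2 = 4*13*10 = 520
Workspace area = 520*pi

520


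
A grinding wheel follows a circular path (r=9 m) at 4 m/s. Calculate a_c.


Given: v = 4 m/s, r = 9 m
Using a_c = v^2 / r
a_c = 4^2 / 9
a_c = 16 / 9
a_c = 16/9 m/s^2

16/9 m/s^2


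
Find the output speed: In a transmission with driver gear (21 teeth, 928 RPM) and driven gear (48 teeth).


Given: N1 = 21 teeth, w1 = 928 RPM, N2 = 48 teeth
Using N1*w1 = N2*w2
w2 = N1*w1 / N2
w2 = 21*928 / 48
w2 = 19488 / 48
w2 = 406 RPM

406 RPM


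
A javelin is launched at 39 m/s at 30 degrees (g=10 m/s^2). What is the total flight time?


Given: v0 = 39 m/s, theta = 30 deg, g = 10 m/s^2
sin(30) = 1/2
Using T = 2*v0*sin(theta) / g
T = 2*39*1/2 / 10
T = 39 / 10
T = 39/10 s

39/10 s


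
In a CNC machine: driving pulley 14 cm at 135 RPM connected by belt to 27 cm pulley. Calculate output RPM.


Given: D1 = 14 cm, w1 = 135 RPM, D2 = 27 cm
Using D1*w1 = D2*w2
w2 = D1*w1 / D2
w2 = 14*135 / 27
w2 = 1890 / 27
w2 = 70 RPM

70 RPM


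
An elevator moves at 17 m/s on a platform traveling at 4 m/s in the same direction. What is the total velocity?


Given: object velocity = 17 m/s, platform velocity = 4 m/s (same direction)
Using classical velocity addition: v_total = v_object + v_platform
v_total = 17 + 4
v_total = 21 m/s

21 m/s


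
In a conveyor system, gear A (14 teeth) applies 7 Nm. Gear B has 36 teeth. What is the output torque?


Given: N1 = 14, N2 = 36, T1 = 7 Nm
Using T2/T1 = N2/N1
T2 = T1 * N2 / N1
T2 = 7 * 36 / 14
T2 = 252 / 14
T2 = 18 Nm

18 Nm


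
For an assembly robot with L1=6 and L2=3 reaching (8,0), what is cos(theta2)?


Given: L1 = 6, L2 = 3, target (x, y) = (8, 0)
Using cos(theta2) = (x^2 + y^2 - L1^2 - L2^2) / (2*L1*L2)
x^2 + y^2 = 8^2 + 0 = 64
L1^2 + L2^2 = 36 + 9 = 45
Numerator = 64 - 45 = 19
Denominator = 2*6*3 = 36
cos(theta2) = 19/36 = 19/36

19/36


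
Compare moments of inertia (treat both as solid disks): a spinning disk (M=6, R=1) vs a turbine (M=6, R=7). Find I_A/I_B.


Given: M1=6 kg, R1=1 m, M2=6 kg, R2=7 m
For a disk: I = (1/2)*M*R^2, so I_A/I_B = (M1*R1^2)/(M2*R2^2)
M1*R1^2 = 6*1 = 6
M2*R2^2 = 6*49 = 294
I_A/I_B = 6/294 = 1/49

1/49


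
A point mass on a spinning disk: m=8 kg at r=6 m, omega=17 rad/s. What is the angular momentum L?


Given: m = 8 kg, r = 6 m, omega = 17 rad/s
For a point mass: I = m*r^2
I = 8*6^2 = 8*36 = 288
L = I*omega = 288*17
L = 4896 kg*m^2/s

4896 kg*m^2/s


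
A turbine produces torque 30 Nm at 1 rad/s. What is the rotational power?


Given: tau = 30 Nm, omega = 1 rad/s
Using P = tau * omega
P = 30 * 1
P = 30 W

30 W


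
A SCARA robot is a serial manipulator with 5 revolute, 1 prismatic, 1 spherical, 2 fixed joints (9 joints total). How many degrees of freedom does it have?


Given: serial robot with 5 revolute, 1 prismatic, 1 spherical, 2 fixed joints
DOF contribution per joint type: revolute=1, prismatic=1, spherical=3, fixed=0
DOF = 5*1 + 1*1 + 1*3 + 2*0
DOF = 9

9


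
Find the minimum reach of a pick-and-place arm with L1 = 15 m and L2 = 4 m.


Given: L1 = 15 m, L2 = 4 m
For a 2-link planar arm, min reach = |L1 - L2| (second link folded back)
Min reach = |15 - 4|
Min reach = 11 m

11 m


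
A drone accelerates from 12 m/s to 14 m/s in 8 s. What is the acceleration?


Given: initial velocity v0 = 12 m/s, final velocity v = 14 m/s, time t = 8 s
Using a = (v - v0) / t
a = (14 - 12) / 8
a = 2 / 8
a = 1/4 m/s^2

1/4 m/s^2


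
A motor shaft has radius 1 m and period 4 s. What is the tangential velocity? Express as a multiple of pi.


Given: radius r = 1 m, period T = 4 s
Using v = 2*pi*r / T
v = 2*pi*1 / 4
v = 2*pi / 4
v = 1/2*pi m/s

1/2*pi m/s


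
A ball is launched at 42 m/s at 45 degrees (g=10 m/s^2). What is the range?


Given: v0 = 42 m/s, theta = 45 deg, g = 10 m/s^2
sin(2*45) = sin(90) = 1
Using R = v0^2 * sin(2*theta) / g
R = 42^2 * 1 / 10
R = 1764 / 10
R = 882/5 m

882/5 m


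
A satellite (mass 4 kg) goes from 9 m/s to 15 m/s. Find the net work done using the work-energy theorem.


Given: m = 4 kg, v0 = 9 m/s, v = 15 m/s
Using W = (1/2)*m*(v^2 - v0^2)
v^2 = 15^2 = 225
v0^2 = 9^2 = 81
v^2 - v0^2 = 225 - 81 = 144
W = (1/2)*4*144 = 288 J

288 J


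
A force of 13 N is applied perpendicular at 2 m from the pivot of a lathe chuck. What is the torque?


Given: F = 13 N, r = 2 m, angle = 90 deg (perpendicular)
Using tau = F * r * sin(90)
sin(90) = 1
tau = 13 * 2 * 1
tau = 26 Nm

26 Nm


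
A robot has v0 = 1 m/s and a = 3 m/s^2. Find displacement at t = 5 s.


Given: v0 = 1 m/s, a = 3 m/s^2, t = 5 s
Using s = v0*t + (1/2)*a*t^2
s = 1*5 + (1/2)*3*5^2
s = 5 + (1/2)*75
s = 5 + 75/2
s = 85/2

85/2 m


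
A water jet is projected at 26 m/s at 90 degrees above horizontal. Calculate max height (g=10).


Given: v0 = 26 m/s, theta = 90 deg, g = 10 m/s^2
sin^2(90) = 1
Using H = v0^2 * sin^2(theta) / (2*g)
H = 26^2 * 1 / (2*10)
H = 676 * 1 / 20
H = 676 / 20
H = 169/5 m

169/5 m


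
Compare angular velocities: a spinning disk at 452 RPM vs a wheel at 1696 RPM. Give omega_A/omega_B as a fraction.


Given: RPM_A = 452, RPM_B = 1696
omega = 2*pi*RPM/60, so omega_A/omega_B = RPM_A / RPM_B
omega_A/omega_B = 452 / 1696
omega_A/omega_B = 113/424

113/424


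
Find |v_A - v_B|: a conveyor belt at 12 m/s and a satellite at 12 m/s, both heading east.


Given: v_A = 12 m/s east, v_B = 12 m/s east
Both move in the same direction; relative speed = |v_A - v_B|
|12 - 12| = |0|
= 0 m/s

0 m/s


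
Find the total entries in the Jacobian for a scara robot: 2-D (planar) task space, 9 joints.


Given: task space dimension = 2, joints = 9
Jacobian is a 2 x 9 matrix
Total entries = rows * columns
Total = 2 * 9
Total = 18

18


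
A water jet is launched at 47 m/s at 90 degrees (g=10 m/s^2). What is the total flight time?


Given: v0 = 47 m/s, theta = 90 deg, g = 10 m/s^2
sin(90) = 1
Using T = 2*v0*sin(theta) / g
T = 2*47*1 / 10
T = 94 / 10
T = 47/5 s

47/5 s


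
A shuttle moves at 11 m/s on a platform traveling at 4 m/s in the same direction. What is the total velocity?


Given: object velocity = 11 m/s, platform velocity = 4 m/s (same direction)
Using classical velocity addition: v_total = v_object + v_platform
v_total = 11 + 4
v_total = 15 m/s

15 m/s


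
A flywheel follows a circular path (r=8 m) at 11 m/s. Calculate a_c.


Given: v = 11 m/s, r = 8 m
Using a_c = v^2 / r
a_c = 11^2 / 8
a_c = 121 / 8
a_c = 121/8 m/s^2

121/8 m/s^2


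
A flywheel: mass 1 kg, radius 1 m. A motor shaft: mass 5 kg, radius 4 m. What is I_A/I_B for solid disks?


Given: M1=1 kg, R1=1 m, M2=5 kg, R2=4 m
For a disk: I = (1/2)*M*R^2, so I_A/I_B = (M1*R1^2)/(M2*R2^2)
M1*R1^2 = 1*1 = 1
M2*R2^2 = 5*16 = 80
I_A/I_B = 1/80 = 1/80

1/80


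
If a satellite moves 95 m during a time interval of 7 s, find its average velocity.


Given: distance d = 95 m, time t = 7 s
Using v = d / t
v = 95 / 7
v = 95/7 m/s

95/7 m/s


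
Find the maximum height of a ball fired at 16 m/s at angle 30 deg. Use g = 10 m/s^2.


Given: v0 = 16 m/s, theta = 30 deg, g = 10 m/s^2
sin^2(30) = 1/4
Using H = v0^2 * sin^2(theta) / (2*g)
H = 16^2 * 1/4 / (2*10)
H = 256 * 1/4 / 20
H = 64 / 20
H = 16/5 m

16/5 m


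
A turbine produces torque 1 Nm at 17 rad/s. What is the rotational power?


Given: tau = 1 Nm, omega = 17 rad/s
Using P = tau * omega
P = 1 * 17
P = 17 W

17 W


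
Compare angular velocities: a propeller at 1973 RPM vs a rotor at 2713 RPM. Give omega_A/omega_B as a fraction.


Given: RPM_A = 1973, RPM_B = 2713
omega = 2*pi*RPM/60, so omega_A/omega_B = RPM_A / RPM_B
omega_A/omega_B = 1973 / 2713
omega_A/omega_B = 1973/2713

1973/2713


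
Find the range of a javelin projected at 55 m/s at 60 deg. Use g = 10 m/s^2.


Given: v0 = 55 m/s, theta = 60 deg, g = 10 m/s^2
sin(2*60) = sin(120) = sqrt(3)/2
Using R = v0^2 * sin(2*theta) / g
R = 55^2 * (sqrt(3)/2) / 10
R = 3025 * sqrt(3) / 20
R = 605/4*sqrt(3) m

605/4*sqrt(3) m


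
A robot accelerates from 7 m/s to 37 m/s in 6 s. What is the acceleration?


Given: initial velocity v0 = 7 m/s, final velocity v = 37 m/s, time t = 6 s
Using a = (v - v0) / t
a = (37 - 7) / 6
a = 30 / 6
a = 5 m/s^2

5 m/s^2


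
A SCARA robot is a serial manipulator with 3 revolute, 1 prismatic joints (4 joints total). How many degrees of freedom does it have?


Given: serial robot with 3 revolute, 1 prismatic joints
DOF contribution per joint type: revolute=1, prismatic=1, spherical=3, fixed=0
DOF = 3*1 + 1*1
DOF = 4

4


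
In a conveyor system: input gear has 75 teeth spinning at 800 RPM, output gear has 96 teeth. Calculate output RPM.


Given: N1 = 75 teeth, w1 = 800 RPM, N2 = 96 teeth
Using N1*w1 = N2*w2
w2 = N1*w1 / N2
w2 = 75*800 / 96
w2 = 60000 / 96
w2 = 625 RPM

625 RPM


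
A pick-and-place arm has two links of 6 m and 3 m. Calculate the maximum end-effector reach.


Given: L1 = 6 m, L2 = 3 m
For a 2-link planar arm, max reach = L1 + L2 (fully extended)
Max reach = 6 + 3
Max reach = 9 m

9 m


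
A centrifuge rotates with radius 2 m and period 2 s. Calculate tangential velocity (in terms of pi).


Given: radius r = 2 m, period T = 2 s
Using v = 2*pi*r / T
v = 2*pi*2 / 2
v = 4*pi / 2
v = 2*pi m/s

2*pi m/s


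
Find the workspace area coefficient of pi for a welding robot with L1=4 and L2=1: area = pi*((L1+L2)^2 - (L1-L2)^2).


Given: L1 = 4, L2 = 1
(L1+L2)^2 = (5)^2 = 25
(L1-L2)^2 = (3)^2 = 9
Difference = 25 - 9 = 16
This equals 4*L1*L2 = 4*4*1 = 16
Workspace area = 16*pi

16


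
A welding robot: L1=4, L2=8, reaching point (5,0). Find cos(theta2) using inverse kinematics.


Given: L1 = 4, L2 = 8, target (x, y) = (5, 0)
Using cos(theta2) = (x^2 + y^2 - L1^2 - L2^2) / (2*L1*L2)
x^2 + y^2 = 5^2 + 0 = 25
L1^2 + L2^2 = 16 + 64 = 80
Numerator = 25 - 80 = -55
Denominator = 2*4*8 = 64
cos(theta2) = -55/64 = -55/64

-55/64


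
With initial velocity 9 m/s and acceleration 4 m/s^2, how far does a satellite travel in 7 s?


Given: v0 = 9 m/s, a = 4 m/s^2, t = 7 s
Using s = v0*t + (1/2)*a*t^2
s = 9*7 + (1/2)*4*7^2
s = 63 + (1/2)*196
s = 63 + 98
s = 161

161 m


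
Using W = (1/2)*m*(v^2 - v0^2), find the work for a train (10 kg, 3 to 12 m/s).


Given: m = 10 kg, v0 = 3 m/s, v = 12 m/s
Using W = (1/2)*m*(v^2 - v0^2)
v^2 = 12^2 = 144
v0^2 = 3^2 = 9
v^2 - v0^2 = 144 - 9 = 135
W = (1/2)*10*135 = 675 J

675 J


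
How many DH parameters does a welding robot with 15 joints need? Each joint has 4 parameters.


Given: 15 joints, 4 DH parameters per joint (d, theta, a, alpha)
Total DH parameters = number_of_joints * 4
Total = 15 * 4
Total = 60

60


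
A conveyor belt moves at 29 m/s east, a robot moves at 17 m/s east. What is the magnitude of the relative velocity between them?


Given: v_A = 29 m/s east, v_B = 17 m/s east
Both move in the same direction; relative speed = |v_A - v_B|
|29 - 17| = |12|
= 12 m/s

12 m/s


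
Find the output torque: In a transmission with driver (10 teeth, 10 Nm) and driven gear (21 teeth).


Given: N1 = 10, N2 = 21, T1 = 10 Nm
Using T2/T1 = N2/N1
T2 = T1 * N2 / N1
T2 = 10 * 21 / 10
T2 = 210 / 10
T2 = 21 Nm

21 Nm


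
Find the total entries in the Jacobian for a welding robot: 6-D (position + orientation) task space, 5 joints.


Given: task space dimension = 6, joints = 5
Jacobian is a 6 x 5 matrix
Total entries = rows * columns
Total = 6 * 5
Total = 30

30


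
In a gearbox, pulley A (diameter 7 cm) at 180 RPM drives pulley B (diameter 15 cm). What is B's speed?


Given: D1 = 7 cm, w1 = 180 RPM, D2 = 15 cm
Using D1*w1 = D2*w2
w2 = D1*w1 / D2
w2 = 7*180 / 15
w2 = 1260 / 15
w2 = 84 RPM

84 RPM


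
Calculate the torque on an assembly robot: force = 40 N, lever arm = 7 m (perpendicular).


Given: F = 40 N, r = 7 m, angle = 90 deg (perpendicular)
Using tau = F * r * sin(90)
sin(90) = 1
tau = 40 * 7 * 1
tau = 280 Nm

280 Nm


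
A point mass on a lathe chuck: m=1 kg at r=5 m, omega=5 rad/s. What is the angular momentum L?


Given: m = 1 kg, r = 5 m, omega = 5 rad/s
For a point mass: I = m*r^2
I = 1*5^2 = 1*25 = 25
L = I*omega = 25*5
L = 125 kg*m^2/s

125 kg*m^2/s


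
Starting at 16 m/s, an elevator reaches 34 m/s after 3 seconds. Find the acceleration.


Given: initial velocity v0 = 16 m/s, final velocity v = 34 m/s, time t = 3 s
Using a = (v - v0) / t
a = (34 - 16) / 3
a = 18 / 3
a = 6 m/s^2

6 m/s^2


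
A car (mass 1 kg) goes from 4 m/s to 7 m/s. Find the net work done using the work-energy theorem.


Given: m = 1 kg, v0 = 4 m/s, v = 7 m/s
Using W = (1/2)*m*(v^2 - v0^2)
v^2 = 7^2 = 49
v0^2 = 4^2 = 16
v^2 - v0^2 = 49 - 16 = 33
W = (1/2)*1*33 = 33/2 J

33/2 J


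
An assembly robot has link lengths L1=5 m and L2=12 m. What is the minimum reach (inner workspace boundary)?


Given: L1 = 5 m, L2 = 12 m
For a 2-link planar arm, min reach = |L1 - L2| (second link folded back)
Min reach = |5 - 12|
Min reach = 7 m

7 m


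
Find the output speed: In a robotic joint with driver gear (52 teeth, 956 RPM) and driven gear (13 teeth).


Given: N1 = 52 teeth, w1 = 956 RPM, N2 = 13 teeth
Using N1*w1 = N2*w2
w2 = N1*w1 / N2
w2 = 52*956 / 13
w2 = 49712 / 13
w2 = 3824 RPM

3824 RPM


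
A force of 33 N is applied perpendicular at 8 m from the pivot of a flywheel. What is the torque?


Given: F = 33 N, r = 8 m, angle = 90 deg (perpendicular)
Using tau = F * r * sin(90)
sin(90) = 1
tau = 33 * 8 * 1
tau = 264 Nm

264 Nm


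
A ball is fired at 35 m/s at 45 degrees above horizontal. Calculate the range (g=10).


Given: v0 = 35 m/s, theta = 45 deg, g = 10 m/s^2
sin(2*45) = sin(90) = 1
Using R = v0^2 * sin(2*theta) / g
R = 35^2 * 1 / 10
R = 1225 / 10
R = 245/2 m

245/2 m


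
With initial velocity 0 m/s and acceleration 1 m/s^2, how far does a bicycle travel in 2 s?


Given: v0 = 0 m/s, a = 1 m/s^2, t = 2 s
Using s = v0*t + (1/2)*a*t^2
s = 0*2 + (1/2)*1*2^2
s = 0 + (1/2)*4
s = 0 + 2
s = 2

2 m


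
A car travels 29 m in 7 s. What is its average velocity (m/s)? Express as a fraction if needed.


Given: distance d = 29 m, time t = 7 s
Using v = d / t
v = 29 / 7
v = 29/7 m/s

29/7 m/s


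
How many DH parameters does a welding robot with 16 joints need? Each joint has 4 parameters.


Given: 16 joints, 4 DH parameters per joint (d, theta, a, alpha)
Total DH parameters = number_of_joints * 4
Total = 16 * 4
Total = 64

64


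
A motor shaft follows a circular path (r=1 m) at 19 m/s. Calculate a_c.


Given: v = 19 m/s, r = 1 m
Using a_c = v^2 / r
a_c = 19^2 / 1
a_c = 361 / 1
a_c = 361 m/s^2

361 m/s^2


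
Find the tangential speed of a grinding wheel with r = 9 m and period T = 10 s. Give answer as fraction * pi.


Given: radius r = 9 m, period T = 10 s
Using v = 2*pi*r / T
v = 2*pi*9 / 10
v = 18*pi / 10
v = 9/5*pi m/s

9/5*pi m/s


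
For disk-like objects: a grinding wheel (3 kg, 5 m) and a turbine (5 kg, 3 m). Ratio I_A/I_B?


Given: M1=3 kg, R1=5 m, M2=5 kg, R2=3 m
For a disk: I = (1/2)*M*R^2, so I_A/I_B = (M1*R1^2)/(M2*R2^2)
M1*R1^2 = 3*25 = 75
M2*R2^2 = 5*9 = 45
I_A/I_B = 75/45 = 5/3

5/3


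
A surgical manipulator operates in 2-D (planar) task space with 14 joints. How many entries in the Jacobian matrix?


Given: task space dimension = 2, joints = 14
Jacobian is a 2 x 14 matrix
Total entries = rows * columns
Total = 2 * 14
Total = 28

28


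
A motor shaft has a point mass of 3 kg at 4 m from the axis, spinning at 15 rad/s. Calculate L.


Given: m = 3 kg, r = 4 m, omega = 15 rad/s
For a point mass: I = m*r^2
I = 3*4^2 = 3*16 = 48
L = I*omega = 48*15
L = 720 kg*m^2/s

720 kg*m^2/s


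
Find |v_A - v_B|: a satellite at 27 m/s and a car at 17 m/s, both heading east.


Given: v_A = 27 m/s east, v_B = 17 m/s east
Both move in the same direction; relative speed = |v_A - v_B|
|27 - 17| = |10|
= 10 m/s

10 m/s


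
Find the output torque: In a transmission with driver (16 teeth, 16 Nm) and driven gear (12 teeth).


Given: N1 = 16, N2 = 12, T1 = 16 Nm
Using T2/T1 = N2/N1
T2 = T1 * N2 / N1
T2 = 16 * 12 / 16
T2 = 192 / 16
T2 = 12 Nm

12 Nm


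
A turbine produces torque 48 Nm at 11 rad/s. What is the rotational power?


Given: tau = 48 Nm, omega = 11 rad/s
Using P = tau * omega
P = 48 * 11
P = 528 W

528 W


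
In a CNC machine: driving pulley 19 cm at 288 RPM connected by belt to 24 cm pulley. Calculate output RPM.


Given: D1 = 19 cm, w1 = 288 RPM, D2 = 24 cm
Using D1*w1 = D2*w2
w2 = D1*w1 / D2
w2 = 19*288 / 24
w2 = 5472 / 24
w2 = 228 RPM

228 RPM


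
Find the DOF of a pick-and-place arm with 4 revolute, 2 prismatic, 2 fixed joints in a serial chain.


Given: serial robot with 4 revolute, 2 prismatic, 2 fixed joints
DOF contribution per joint type: revolute=1, prismatic=1, spherical=3, fixed=0
DOF = 4*1 + 2*1 + 2*0
DOF = 6

6


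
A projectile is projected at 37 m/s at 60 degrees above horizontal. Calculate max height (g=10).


Given: v0 = 37 m/s, theta = 60 deg, g = 10 m/s^2
sin^2(60) = 3/4
Using H = v0^2 * sin^2(theta) / (2*g)
H = 37^2 * 3/4 / (2*10)
H = 1369 * 3/4 / 20
H = 4107/4 / 20
H = 4107/80 m

4107/80 m


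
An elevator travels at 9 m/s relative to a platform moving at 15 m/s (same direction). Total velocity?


Given: object velocity = 9 m/s, platform velocity = 15 m/s (same direction)
Using classical velocity addition: v_total = v_object + v_platform
v_total = 9 + 15
v_total = 24 m/s

24 m/s


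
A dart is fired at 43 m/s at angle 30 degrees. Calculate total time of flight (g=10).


Given: v0 = 43 m/s, theta = 30 deg, g = 10 m/s^2
sin(30) = 1/2
Using T = 2*v0*sin(theta) / g
T = 2*43*1/2 / 10
T = 43 / 10
T = 43/10 s

43/10 s


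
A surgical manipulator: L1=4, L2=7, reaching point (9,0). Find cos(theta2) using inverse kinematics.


Given: L1 = 4, L2 = 7, target (x, y) = (9, 0)
Using cos(theta2) = (x^2 + y^2 - L1^2 - L2^2) / (2*L1*L2)
x^2 + y^2 = 9^2 + 0 = 81
L1^2 + L2^2 = 16 + 49 = 65
Numerator = 81 - 65 = 16
Denominator = 2*4*7 = 56
cos(theta2) = 16/56 = 2/7

2/7


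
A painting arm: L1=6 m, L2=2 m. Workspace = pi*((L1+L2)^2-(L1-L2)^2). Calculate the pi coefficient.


Given: L1 = 6, L2 = 2
(L1+L2)^2 = (8)^2 = 64
(L1-L2)^2 = (4)^2 = 16
Difference = 64 - 16 = 48
This equals 4*L1*L2 = 4*6*2 = 48
Workspace area = 48*pi

48


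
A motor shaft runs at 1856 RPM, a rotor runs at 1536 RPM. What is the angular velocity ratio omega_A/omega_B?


Given: RPM_A = 1856, RPM_B = 1536
omega = 2*pi*RPM/60, so omega_A/omega_B = RPM_A / RPM_B
omega_A/omega_B = 1856 / 1536
omega_A/omega_B = 29/24

29/24


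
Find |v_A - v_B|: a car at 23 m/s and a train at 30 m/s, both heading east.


Given: v_A = 23 m/s east, v_B = 30 m/s east
Both move in the same direction; relative speed = |v_A - v_B|
|23 - 30| = |-7|
= 7 m/s

7 m/s


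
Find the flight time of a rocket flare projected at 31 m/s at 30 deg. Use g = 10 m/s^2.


Given: v0 = 31 m/s, theta = 30 deg, g = 10 m/s^2
sin(30) = 1/2
Using T = 2*v0*sin(theta) / g
T = 2*31*1/2 / 10
T = 31 / 10
T = 31/10 s

31/10 s


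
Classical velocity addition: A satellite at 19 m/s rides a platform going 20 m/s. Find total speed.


Given: object velocity = 19 m/s, platform velocity = 20 m/s (same direction)
Using classical velocity addition: v_total = v_object + v_platform
v_total = 19 + 20
v_total = 39 m/s

39 m/s


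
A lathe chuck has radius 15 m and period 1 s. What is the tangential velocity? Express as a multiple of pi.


Given: radius r = 15 m, period T = 1 s
Using v = 2*pi*r / T
v = 2*pi*15 / 1
v = 30*pi / 1
v = 30*pi m/s

30*pi m/s


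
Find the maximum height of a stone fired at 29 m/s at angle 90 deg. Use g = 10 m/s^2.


Given: v0 = 29 m/s, theta = 90 deg, g = 10 m/s^2
sin^2(90) = 1
Using H = v0^2 * sin^2(theta) / (2*g)
H = 29^2 * 1 / (2*10)
H = 841 * 1 / 20
H = 841 / 20
H = 841/20 m

841/20 m


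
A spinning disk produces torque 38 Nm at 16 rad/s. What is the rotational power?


Given: tau = 38 Nm, omega = 16 rad/s
Using P = tau * omega
P = 38 * 16
P = 608 W

608 W


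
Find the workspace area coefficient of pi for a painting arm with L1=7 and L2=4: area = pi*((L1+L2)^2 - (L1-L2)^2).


Given: L1 = 7, L2 = 4
(L1+L2)^2 = (11)^2 = 121
(L1-L2)^2 = (3)^2 = 9
Difference = 121 - 9 = 112
This equals 4*L1*L2 = 4*7*4 = 112
Workspace area = 112*pi

112


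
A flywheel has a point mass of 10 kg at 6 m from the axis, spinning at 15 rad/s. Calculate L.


Given: m = 10 kg, r = 6 m, omega = 15 rad/s
For a point mass: I = m*r^2
I = 10*6^2 = 10*36 = 360
L = I*omega = 360*15
L = 5400 kg*m^2/s

5400 kg*m^2/s


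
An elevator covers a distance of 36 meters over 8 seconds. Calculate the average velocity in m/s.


Given: distance d = 36 m, time t = 8 s
Using v = d / t
v = 36 / 8
v = 9/2 m/s

9/2 m/s


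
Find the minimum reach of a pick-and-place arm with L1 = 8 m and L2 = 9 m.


Given: L1 = 8 m, L2 = 9 m
For a 2-link planar arm, min reach = |L1 - L2| (second link folded back)
Min reach = |8 - 9|
Min reach = 1 m

1 m


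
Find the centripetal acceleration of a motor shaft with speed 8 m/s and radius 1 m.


Given: v = 8 m/s, r = 1 m
Using a_c = v^2 / r
a_c = 8^2 / 1
a_c = 64 / 1
a_c = 64 m/s^2

64 m/s^2


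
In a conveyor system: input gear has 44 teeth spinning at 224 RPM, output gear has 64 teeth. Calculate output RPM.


Given: N1 = 44 teeth, w1 = 224 RPM, N2 = 64 teeth
Using N1*w1 = N2*w2
w2 = N1*w1 / N2
w2 = 44*224 / 64
w2 = 9856 / 64
w2 = 154 RPM

154 RPM


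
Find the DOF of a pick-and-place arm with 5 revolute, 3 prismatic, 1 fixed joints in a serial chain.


Given: serial robot with 5 revolute, 3 prismatic, 1 fixed joints
DOF contribution per joint type: revolute=1, prismatic=1, spherical=3, fixed=0
DOF = 5*1 + 3*1 + 1*0
DOF = 8

8


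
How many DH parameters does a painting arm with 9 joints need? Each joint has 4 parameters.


Given: 9 joints, 4 DH parameters per joint (d, theta, a, alpha)
Total DH parameters = number_of_joints * 4
Total = 9 * 4
Total = 36

36


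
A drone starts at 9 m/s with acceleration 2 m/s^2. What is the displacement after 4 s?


Given: v0 = 9 m/s, a = 2 m/s^2, t = 4 s
Using s = v0*t + (1/2)*a*t^2
s = 9*4 + (1/2)*2*4^2
s = 36 + (1/2)*32
s = 36 + 16
s = 52

52 m


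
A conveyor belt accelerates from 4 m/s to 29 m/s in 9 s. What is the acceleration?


Given: initial velocity v0 = 4 m/s, final velocity v = 29 m/s, time t = 9 s
Using a = (v - v0) / t
a = (29 - 4) / 9
a = 25 / 9
a = 25/9 m/s^2

25/9 m/s^2


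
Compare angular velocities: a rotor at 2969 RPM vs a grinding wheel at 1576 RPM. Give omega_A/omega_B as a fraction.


Given: RPM_A = 2969, RPM_B = 1576
omega = 2*pi*RPM/60, so omega_A/omega_B = RPM_A / RPM_B
omega_A/omega_B = 2969 / 1576
omega_A/omega_B = 2969/1576

2969/1576


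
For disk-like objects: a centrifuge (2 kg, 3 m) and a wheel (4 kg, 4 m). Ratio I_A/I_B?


Given: M1=2 kg, R1=3 m, M2=4 kg, R2=4 m
For a disk: I = (1/2)*M*R^2, so I_A/I_B = (M1*R1^2)/(M2*R2^2)
M1*R1^2 = 2*9 = 18
M2*R2^2 = 4*16 = 64
I_A/I_B = 18/64 = 9/32

9/32


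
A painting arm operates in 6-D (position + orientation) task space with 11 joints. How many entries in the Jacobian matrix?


Given: task space dimension = 6, joints = 11
Jacobian is a 6 x 11 matrix
Total entries = rows * columns
Total = 6 * 11
Total = 66

66


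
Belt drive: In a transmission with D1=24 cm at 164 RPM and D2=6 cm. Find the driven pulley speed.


Given: D1 = 24 cm, w1 = 164 RPM, D2 = 6 cm
Using D1*w1 = D2*w2
w2 = D1*w1 / D2
w2 = 24*164 / 6
w2 = 3936 / 6
w2 = 656 RPM

656 RPM


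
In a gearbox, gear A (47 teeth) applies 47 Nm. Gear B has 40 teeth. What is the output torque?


Given: N1 = 47, N2 = 40, T1 = 47 Nm
Using T2/T1 = N2/N1
T2 = T1 * N2 / N1
T2 = 47 * 40 / 47
T2 = 1880 / 47
T2 = 40 Nm

40 Nm


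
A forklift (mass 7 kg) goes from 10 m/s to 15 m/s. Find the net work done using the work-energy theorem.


Given: m = 7 kg, v0 = 10 m/s, v = 15 m/s
Using W = (1/2)*m*(v^2 - v0^2)
v^2 = 15^2 = 225
v0^2 = 10^2 = 100
v^2 - v0^2 = 225 - 100 = 125
W = (1/2)*7*125 = 875/2 J

875/2 J


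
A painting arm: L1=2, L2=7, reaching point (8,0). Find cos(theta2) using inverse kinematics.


Given: L1 = 2, L2 = 7, target (x, y) = (8, 0)
Using cos(theta2) = (x^2 + y^2 - L1^2 - L2^2) / (2*L1*L2)
x^2 + y^2 = 8^2 + 0 = 64
L1^2 + L2^2 = 4 + 49 = 53
Numerator = 64 - 53 = 11
Denominator = 2*2*7 = 28
cos(theta2) = 11/28 = 11/28

11/28


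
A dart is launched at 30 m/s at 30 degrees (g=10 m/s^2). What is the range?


Given: v0 = 30 m/s, theta = 30 deg, g = 10 m/s^2
sin(2*30) = sin(60) = sqrt(3)/2
Using R = v0^2 * sin(2*theta) / g
R = 30^2 * (sqrt(3)/2) / 10
R = 900 * sqrt(3) / 20
R = 45*sqrt(3) m

45*sqrt(3) m


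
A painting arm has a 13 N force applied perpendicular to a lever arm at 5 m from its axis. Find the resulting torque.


Given: F = 13 N, r = 5 m, angle = 90 deg (perpendicular)
Using tau = F * r * sin(90)
sin(90) = 1
tau = 13 * 5 * 1
tau = 65 Nm

65 Nm


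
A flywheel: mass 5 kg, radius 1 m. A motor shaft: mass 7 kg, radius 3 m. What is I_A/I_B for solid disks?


Given: M1=5 kg, R1=1 m, M2=7 kg, R2=3 m
For a disk: I = (1/2)*M*R^2, so I_A/I_B = (M1*R1^2)/(M2*R2^2)
M1*R1^2 = 5*1 = 5
M2*R2^2 = 7*9 = 63
I_A/I_B = 5/63 = 5/63

5/63


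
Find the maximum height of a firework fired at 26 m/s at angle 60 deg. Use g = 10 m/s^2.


Given: v0 = 26 m/s, theta = 60 deg, g = 10 m/s^2
sin^2(60) = 3/4
Using H = v0^2 * sin^2(theta) / (2*g)
H = 26^2 * 3/4 / (2*10)
H = 676 * 3/4 / 20
H = 507 / 20
H = 507/20 m

507/20 m


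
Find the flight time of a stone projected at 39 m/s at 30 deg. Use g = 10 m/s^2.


Given: v0 = 39 m/s, theta = 30 deg, g = 10 m/s^2
sin(30) = 1/2
Using T = 2*v0*sin(theta) / g
T = 2*39*1/2 / 10
T = 39 / 10
T = 39/10 s

39/10 s


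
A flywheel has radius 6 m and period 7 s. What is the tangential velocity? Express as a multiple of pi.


Given: radius r = 6 m, period T = 7 s
Using v = 2*pi*r / T
v = 2*pi*6 / 7
v = 12*pi / 7
v = 12/7*pi m/s

12/7*pi m/s
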